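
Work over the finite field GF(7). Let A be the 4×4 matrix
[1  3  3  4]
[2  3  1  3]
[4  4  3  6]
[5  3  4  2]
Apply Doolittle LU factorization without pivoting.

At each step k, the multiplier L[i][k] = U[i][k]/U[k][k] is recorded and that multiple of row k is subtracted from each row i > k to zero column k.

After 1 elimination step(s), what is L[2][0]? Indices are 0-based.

L[2][0] = 4

k=0: U[0][0]=1
  eliminate (1,0): mult=2, new row 1: (0, 4, 2, 2); set L[1][0]=2
  eliminate (2,0): mult=4, new row 2: (0, 6, 5, 4); set L[2][0]=4
  eliminate (3,0): mult=5, new row 3: (0, 2, 3, 3); set L[3][0]=5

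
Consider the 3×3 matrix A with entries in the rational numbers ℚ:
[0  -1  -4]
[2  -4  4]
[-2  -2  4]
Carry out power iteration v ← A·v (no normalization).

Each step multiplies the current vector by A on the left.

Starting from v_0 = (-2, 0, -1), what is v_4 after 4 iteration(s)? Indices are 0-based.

v_4 = (368, 48, 112)

v_0 = (-2, 0, -1).
v_1 = A·v_0 = (4, -8, 0).
v_2 = A·v_1 = (8, 40, 8).
v_3 = A·v_2 = (-72, -112, -64).
v_4 = A·v_3 = (368, 48, 112).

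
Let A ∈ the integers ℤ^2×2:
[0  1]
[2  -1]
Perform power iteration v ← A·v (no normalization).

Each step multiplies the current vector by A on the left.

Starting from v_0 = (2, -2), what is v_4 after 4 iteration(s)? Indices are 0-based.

v_4 = (22, -42)

v_0 = (2, -2).
v_1 = A·v_0 = (-2, 6).
v_2 = A·v_1 = (6, -10).
v_3 = A·v_2 = (-10, 22).
v_4 = A·v_3 = (22, -42).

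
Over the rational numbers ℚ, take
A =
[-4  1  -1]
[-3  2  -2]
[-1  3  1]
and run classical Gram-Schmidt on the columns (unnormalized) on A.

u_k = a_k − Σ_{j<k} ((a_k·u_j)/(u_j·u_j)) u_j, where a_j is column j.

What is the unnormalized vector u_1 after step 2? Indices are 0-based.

Step 1: u_0 = a_0 = (-4, -3, -1).
Step 2: u_1 = a_1 − (-1/2)·u_0 = (-1, 1/2, 5/2).

u_1 = (-1, 1/2, 5/2)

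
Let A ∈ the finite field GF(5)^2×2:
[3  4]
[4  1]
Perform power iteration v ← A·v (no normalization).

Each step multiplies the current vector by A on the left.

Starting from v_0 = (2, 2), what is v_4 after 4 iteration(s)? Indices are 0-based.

v_0 = (2, 2).
v_1 = A·v_0 = (4, 0).
v_2 = A·v_1 = (2, 1).
v_3 = A·v_2 = (0, 4).
v_4 = A·v_3 = (1, 4).

v_4 = (1, 4)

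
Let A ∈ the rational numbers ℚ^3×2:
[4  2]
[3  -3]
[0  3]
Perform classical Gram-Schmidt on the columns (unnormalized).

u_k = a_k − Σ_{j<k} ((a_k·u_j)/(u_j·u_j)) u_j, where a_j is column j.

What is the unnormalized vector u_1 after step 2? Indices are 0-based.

u_1 = (54/25, -72/25, 3)

Step 1: u_0 = a_0 = (4, 3, 0).
Step 2: u_1 = a_1 − (-1/25)·u_0 = (54/25, -72/25, 3).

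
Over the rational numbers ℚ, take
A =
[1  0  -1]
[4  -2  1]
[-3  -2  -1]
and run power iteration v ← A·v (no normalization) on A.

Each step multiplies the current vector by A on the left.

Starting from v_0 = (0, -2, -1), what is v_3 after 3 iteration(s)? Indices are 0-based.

v_0 = (0, -2, -1).
v_1 = A·v_0 = (1, 3, 5).
v_2 = A·v_1 = (-4, 3, -14).
v_3 = A·v_2 = (10, -36, 20).

v_3 = (10, -36, 20)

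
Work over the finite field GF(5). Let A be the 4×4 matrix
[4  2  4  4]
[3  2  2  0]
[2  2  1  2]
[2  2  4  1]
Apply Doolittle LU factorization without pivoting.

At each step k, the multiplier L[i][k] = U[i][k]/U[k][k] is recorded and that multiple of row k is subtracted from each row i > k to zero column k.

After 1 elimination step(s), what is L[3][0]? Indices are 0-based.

L[3][0] = 3

k=0: U[0][0]=4
  eliminate (1,0): mult=2, new row 1: (0, 3, 4, 2); set L[1][0]=2
  eliminate (2,0): mult=3, new row 2: (0, 1, 4, 0); set L[2][0]=3
  eliminate (3,0): mult=3, new row 3: (0, 1, 2, 4); set L[3][0]=3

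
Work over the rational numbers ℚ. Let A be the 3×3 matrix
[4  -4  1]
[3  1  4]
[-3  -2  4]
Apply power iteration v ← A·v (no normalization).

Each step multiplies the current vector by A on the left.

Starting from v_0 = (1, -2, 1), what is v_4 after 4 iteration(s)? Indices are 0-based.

v_4 = (-1139, -1772, -1127)

v_0 = (1, -2, 1).
v_1 = A·v_0 = (13, 5, 5).
v_2 = A·v_1 = (37, 64, -29).
v_3 = A·v_2 = (-137, 59, -355).
v_4 = A·v_3 = (-1139, -1772, -1127).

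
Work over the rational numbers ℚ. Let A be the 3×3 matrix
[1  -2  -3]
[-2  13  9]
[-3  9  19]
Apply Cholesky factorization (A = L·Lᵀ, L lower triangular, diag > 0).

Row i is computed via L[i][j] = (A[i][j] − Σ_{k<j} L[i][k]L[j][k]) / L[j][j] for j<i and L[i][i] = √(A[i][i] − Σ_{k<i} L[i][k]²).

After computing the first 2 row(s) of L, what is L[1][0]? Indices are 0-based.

Step 1: L[0][0] = √(1) = 1.
  L[1][0] = (-2) / L[0][0] = -2.
Step 2: L[1][1] = √(9) = 3.

L[1][0] = -2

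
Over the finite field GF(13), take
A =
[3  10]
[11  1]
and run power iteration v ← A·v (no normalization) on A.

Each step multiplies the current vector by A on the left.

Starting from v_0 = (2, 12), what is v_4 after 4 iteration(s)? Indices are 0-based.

v_4 = (9, 10)

v_0 = (2, 12).
v_1 = A·v_0 = (9, 8).
v_2 = A·v_1 = (3, 3).
v_3 = A·v_2 = (0, 10).
v_4 = A·v_3 = (9, 10).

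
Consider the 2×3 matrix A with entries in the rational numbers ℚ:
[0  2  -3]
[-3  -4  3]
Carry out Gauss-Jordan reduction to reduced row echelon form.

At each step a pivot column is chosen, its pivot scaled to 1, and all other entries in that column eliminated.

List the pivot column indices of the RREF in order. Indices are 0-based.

pivot columns: 0, 1

[1] R0 <-> R1
[1] R0 /= -3  ⇒  (1, 4/3, -1)
[2] R1 /= 2  ⇒  (0, 1, -3/2)
     R0 -= 4/3·R1  ⇒  (1, 0, 1)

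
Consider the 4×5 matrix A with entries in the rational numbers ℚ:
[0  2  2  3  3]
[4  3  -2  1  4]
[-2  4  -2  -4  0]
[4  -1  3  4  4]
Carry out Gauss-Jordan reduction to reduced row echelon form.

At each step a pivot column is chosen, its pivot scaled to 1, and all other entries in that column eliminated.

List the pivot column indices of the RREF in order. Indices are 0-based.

[1] R0 <-> R1
[1] R0 /= 4  ⇒  (1, 3/4, -1/2, 1/4, 1)
     R2 -= -2·R0  ⇒  (0, 11/2, -3, -7/2, 2)
     R3 -= 4·R0  ⇒  (0, -4, 5, 3, 0)
[2] R1 /= 2  ⇒  (0, 1, 1, 3/2, 3/2)
     R0 -= 3/4·R1  ⇒  (1, 0, -5/4, -7/8, -1/8)
     R2 -= 11/2·R1  ⇒  (0, 0, -17/2, -47/4, -25/4)
     R3 -= -4·R1  ⇒  (0, 0, 9, 9, 6)
[3] R2 /= -17/2  ⇒  (0, 0, 1, 47/34, 25/34)
     R0 -= -5/4·R2  ⇒  (1, 0, 0, 29/34, 27/34)
     R1 -= 1·R2  ⇒  (0, 1, 0, 2/17, 13/17)
     R3 -= 9·R2  ⇒  (0, 0, 0, -117/34, -21/34)
[4] R3 /= -117/34  ⇒  (0, 0, 0, 1, 7/39)
     R0 -= 29/34·R3  ⇒  (1, 0, 0, 0, 25/39)
     R1 -= 2/17·R3  ⇒  (0, 1, 0, 0, 29/39)
     R2 -= 47/34·R3  ⇒  (0, 0, 1, 0, 19/39)

pivot columns: 0, 1, 2, 3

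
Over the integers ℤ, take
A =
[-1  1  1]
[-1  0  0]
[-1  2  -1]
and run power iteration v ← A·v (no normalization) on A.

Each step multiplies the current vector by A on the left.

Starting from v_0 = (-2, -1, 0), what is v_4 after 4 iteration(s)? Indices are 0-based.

v_0 = (-2, -1, 0).
v_1 = A·v_0 = (1, 2, 0).
v_2 = A·v_1 = (1, -1, 3).
v_3 = A·v_2 = (1, -1, -6).
v_4 = A·v_3 = (-8, -1, 3).

v_4 = (-8, -1, 3)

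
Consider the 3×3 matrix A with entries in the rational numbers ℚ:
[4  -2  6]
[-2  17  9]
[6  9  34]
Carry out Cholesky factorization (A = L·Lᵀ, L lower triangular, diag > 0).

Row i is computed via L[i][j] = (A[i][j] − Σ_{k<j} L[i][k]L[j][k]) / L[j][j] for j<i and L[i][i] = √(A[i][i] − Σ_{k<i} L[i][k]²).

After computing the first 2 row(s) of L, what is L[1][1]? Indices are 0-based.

L[1][1] = 4

Step 1: L[0][0] = √(4) = 2.
  L[1][0] = (-2) / L[0][0] = -1.
Step 2: L[1][1] = √(16) = 4.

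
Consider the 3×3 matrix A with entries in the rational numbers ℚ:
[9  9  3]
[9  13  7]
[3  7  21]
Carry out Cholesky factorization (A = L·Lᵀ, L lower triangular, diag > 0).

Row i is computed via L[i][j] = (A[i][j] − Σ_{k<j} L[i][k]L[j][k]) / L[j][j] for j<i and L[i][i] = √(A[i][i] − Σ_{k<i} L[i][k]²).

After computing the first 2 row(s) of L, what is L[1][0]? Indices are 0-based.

L[1][0] = 3

Step 1: L[0][0] = √(9) = 3.
  L[1][0] = (9) / L[0][0] = 3.
Step 2: L[1][1] = √(4) = 2.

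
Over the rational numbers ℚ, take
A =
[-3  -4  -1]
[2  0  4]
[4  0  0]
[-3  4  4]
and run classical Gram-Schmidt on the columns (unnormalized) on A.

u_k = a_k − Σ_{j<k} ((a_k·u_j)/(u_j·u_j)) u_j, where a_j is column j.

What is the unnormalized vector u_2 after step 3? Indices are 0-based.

u_2 = (27/19, 77/19, 2/19, 27/19)

Step 1: u_0 = a_0 = (-3, 2, 4, -3).
Step 2: u_1 = a_1 − (0)·u_0 = (-4, 0, 0, 4).
Step 3: u_2 = a_2 − (-1/38)·u_0 − (5/8)·u_1 = (27/19, 77/19, 2/19, 27/19).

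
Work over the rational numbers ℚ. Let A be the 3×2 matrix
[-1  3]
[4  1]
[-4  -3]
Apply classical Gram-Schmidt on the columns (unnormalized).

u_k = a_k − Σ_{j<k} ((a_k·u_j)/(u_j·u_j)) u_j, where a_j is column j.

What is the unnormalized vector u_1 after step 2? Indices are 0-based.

Step 1: u_0 = a_0 = (-1, 4, -4).
Step 2: u_1 = a_1 − (13/33)·u_0 = (112/33, -19/33, -47/33).

u_1 = (112/33, -19/33, -47/33)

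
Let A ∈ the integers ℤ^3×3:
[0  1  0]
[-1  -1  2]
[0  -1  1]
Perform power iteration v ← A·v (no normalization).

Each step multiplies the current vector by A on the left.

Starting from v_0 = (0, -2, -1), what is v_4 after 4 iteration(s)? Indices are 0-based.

v_4 = (-2, -8, -1)

v_0 = (0, -2, -1).
v_1 = A·v_0 = (-2, 0, 1).
v_2 = A·v_1 = (0, 4, 1).
v_3 = A·v_2 = (4, -2, -3).
v_4 = A·v_3 = (-2, -8, -1).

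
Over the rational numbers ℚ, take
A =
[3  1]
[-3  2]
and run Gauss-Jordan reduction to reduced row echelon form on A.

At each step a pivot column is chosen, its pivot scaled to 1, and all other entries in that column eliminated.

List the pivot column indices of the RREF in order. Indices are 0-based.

pivot columns: 0, 1

[1] R0 /= 3  ⇒  (1, 1/3)
     R1 -= -3·R0  ⇒  (0, 3)
[2] R1 /= 3  ⇒  (0, 1)
     R0 -= 1/3·R1  ⇒  (1, 0)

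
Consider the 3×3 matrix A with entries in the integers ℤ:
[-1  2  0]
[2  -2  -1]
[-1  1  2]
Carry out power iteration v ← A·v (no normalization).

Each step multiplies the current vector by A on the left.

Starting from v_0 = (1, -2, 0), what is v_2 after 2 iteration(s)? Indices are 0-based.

v_2 = (17, -19, 5)

v_0 = (1, -2, 0).
v_1 = A·v_0 = (-5, 6, -3).
v_2 = A·v_1 = (17, -19, 5).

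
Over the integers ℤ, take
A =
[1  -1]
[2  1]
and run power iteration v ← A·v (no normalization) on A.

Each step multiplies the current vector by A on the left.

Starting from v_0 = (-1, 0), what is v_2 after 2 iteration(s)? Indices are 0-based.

v_0 = (-1, 0).
v_1 = A·v_0 = (-1, -2).
v_2 = A·v_1 = (1, -4).

v_2 = (1, -4)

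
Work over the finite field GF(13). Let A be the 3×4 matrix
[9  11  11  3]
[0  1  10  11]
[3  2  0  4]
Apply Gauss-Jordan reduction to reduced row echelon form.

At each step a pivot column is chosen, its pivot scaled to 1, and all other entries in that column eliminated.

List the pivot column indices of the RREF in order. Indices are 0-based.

[1] R0 /= 9  ⇒  (1, 7, 7, 9)
     R2 -= 3·R0  ⇒  (0, 7, 5, 3)
[2] R1 /= 1  ⇒  (0, 1, 10, 11)
     R0 -= 7·R1  ⇒  (1, 0, 2, 10)
     R2 -= 7·R1  ⇒  (0, 0, 0, 4)
column 2 empty below row 2
[3] R2 /= 4  ⇒  (0, 0, 0, 1)
     R0 -= 10·R2  ⇒  (1, 0, 2, 0)
     R1 -= 11·R2  ⇒  (0, 1, 10, 0)

pivot columns: 0, 1, 3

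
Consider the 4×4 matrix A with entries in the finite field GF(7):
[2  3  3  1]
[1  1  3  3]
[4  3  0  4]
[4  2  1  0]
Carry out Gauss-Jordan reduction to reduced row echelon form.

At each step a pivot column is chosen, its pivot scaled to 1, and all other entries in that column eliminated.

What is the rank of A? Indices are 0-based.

rank = 4

pivot(0,0)=2: scale R0 → (1, 5, 5, 4)
  clear (1,0): R1 −= (1)R0 → (0, 3, 5, 6)
  clear (2,0): R2 −= (4)R0 → (0, 4, 1, 2)
  clear (3,0): R3 −= (4)R0 → (0, 3, 2, 5)
pivot(1,1)=3: scale R1 → (0, 1, 4, 2)
  clear (0,1): R0 −= (5)R1 → (1, 0, 6, 1)
  clear (2,1): R2 −= (4)R1 → (0, 0, 6, 1)
  clear (3,1): R3 −= (3)R1 → (0, 0, 4, 6)
pivot(2,2)=6: scale R2 → (0, 0, 1, 6)
  clear (0,2): R0 −= (6)R2 → (1, 0, 0, 0)
  clear (1,2): R1 −= (4)R2 → (0, 1, 0, 6)
  clear (3,2): R3 −= (4)R2 → (0, 0, 0, 3)
pivot(3,3)=3: scale R3 → (0, 0, 0, 1)
  clear (1,3): R1 −= (6)R3 → (0, 1, 0, 0)
  clear (2,3): R2 −= (6)R3 → (0, 0, 1, 0)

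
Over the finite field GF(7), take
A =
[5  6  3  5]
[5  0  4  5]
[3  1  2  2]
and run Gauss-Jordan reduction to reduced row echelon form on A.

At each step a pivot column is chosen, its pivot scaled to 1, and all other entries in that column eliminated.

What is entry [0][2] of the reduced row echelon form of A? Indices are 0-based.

M[0][2] = 5

step 1: normalize row 0 (÷5) = (1, 4, 2, 1)
  row 1: subtract 5×row0 = (0, 1, 1, 0)
  row 2: subtract 3×row0 = (0, 3, 3, 6)
step 2: normalize row 1 (÷1) = (0, 1, 1, 0)
  row 0: subtract 4×row1 = (1, 0, 5, 1)
  row 2: subtract 3×row1 = (0, 0, 0, 6)
skip col 2 (zero from row 2)
step 3: normalize row 2 (÷6) = (0, 0, 0, 1)
  row 0: subtract 1×row2 = (1, 0, 5, 0)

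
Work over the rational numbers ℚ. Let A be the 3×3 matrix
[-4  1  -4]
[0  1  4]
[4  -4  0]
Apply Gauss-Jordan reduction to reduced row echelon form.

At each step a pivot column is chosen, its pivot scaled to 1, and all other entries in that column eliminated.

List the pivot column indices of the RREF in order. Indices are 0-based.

pivot columns: 0, 1, 2

step 1: normalize row 0 (÷-4) = (1, -1/4, 1)
  row 2: subtract 4×row0 = (0, -3, -4)
step 2: normalize row 1 (÷1) = (0, 1, 4)
  row 0: subtract -1/4×row1 = (1, 0, 2)
  row 2: subtract -3×row1 = (0, 0, 8)
step 3: normalize row 2 (÷8) = (0, 0, 1)
  row 0: subtract 2×row2 = (1, 0, 0)
  row 1: subtract 4×row2 = (0, 1, 0)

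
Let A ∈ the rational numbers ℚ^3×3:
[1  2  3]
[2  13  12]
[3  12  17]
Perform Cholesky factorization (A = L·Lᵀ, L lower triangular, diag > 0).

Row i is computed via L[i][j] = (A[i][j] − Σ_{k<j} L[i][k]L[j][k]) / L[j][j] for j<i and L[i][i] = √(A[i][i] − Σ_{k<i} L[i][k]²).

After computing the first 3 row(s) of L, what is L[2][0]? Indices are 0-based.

L[2][0] = 3

Step 1: L[0][0] = √(1) = 1.
  L[1][0] = (2) / L[0][0] = 2.
Step 2: L[1][1] = √(9) = 3.
  L[2][0] = (3) / L[0][0] = 3.
  L[2][1] = (6) / L[1][1] = 2.
Step 3: L[2][2] = √(4) = 2.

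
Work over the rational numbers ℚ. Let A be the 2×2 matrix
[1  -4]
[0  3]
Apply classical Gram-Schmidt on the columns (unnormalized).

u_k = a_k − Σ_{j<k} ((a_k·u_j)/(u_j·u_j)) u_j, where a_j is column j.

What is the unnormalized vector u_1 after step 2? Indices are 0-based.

u_1 = (0, 3)

Step 1: u_0 = a_0 = (1, 0).
Step 2: u_1 = a_1 − (-4)·u_0 = (0, 3).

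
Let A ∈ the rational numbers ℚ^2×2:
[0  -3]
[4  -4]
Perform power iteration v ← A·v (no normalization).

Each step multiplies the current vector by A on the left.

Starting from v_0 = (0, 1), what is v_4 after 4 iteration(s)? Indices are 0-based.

v_0 = (0, 1).
v_1 = A·v_0 = (-3, -4).
v_2 = A·v_1 = (12, 4).
v_3 = A·v_2 = (-12, 32).
v_4 = A·v_3 = (-96, -176).

v_4 = (-96, -176)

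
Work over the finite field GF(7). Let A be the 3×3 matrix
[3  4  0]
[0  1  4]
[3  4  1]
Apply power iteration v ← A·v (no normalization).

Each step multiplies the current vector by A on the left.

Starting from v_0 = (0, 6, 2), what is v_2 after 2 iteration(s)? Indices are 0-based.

v_0 = (0, 6, 2).
v_1 = A·v_0 = (3, 0, 5).
v_2 = A·v_1 = (2, 6, 0).

v_2 = (2, 6, 0)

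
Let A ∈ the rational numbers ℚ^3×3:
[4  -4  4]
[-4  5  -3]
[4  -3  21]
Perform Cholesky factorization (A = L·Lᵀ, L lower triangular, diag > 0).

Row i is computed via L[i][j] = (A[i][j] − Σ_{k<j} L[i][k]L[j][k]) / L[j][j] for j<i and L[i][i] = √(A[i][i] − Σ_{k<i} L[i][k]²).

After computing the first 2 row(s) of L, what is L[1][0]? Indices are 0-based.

L[1][0] = -2

Step 1: L[0][0] = √(4) = 2.
  L[1][0] = (-4) / L[0][0] = -2.
Step 2: L[1][1] = √(1) = 1.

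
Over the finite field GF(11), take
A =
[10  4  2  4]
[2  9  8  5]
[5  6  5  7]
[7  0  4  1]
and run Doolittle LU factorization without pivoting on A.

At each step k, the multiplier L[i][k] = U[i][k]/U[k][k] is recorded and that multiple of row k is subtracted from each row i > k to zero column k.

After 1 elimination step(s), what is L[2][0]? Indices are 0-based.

L[2][0] = 6

[col 0] pivot 10
  R1 -= 9*R0 → (0, 6, 1, 2)  (L[1][0] := 9)
  R2 -= 6*R0 → (0, 4, 4, 5)  (L[2][0] := 6)
  R3 -= 4*R0 → (0, 6, 7, 7)  (L[3][0] := 4)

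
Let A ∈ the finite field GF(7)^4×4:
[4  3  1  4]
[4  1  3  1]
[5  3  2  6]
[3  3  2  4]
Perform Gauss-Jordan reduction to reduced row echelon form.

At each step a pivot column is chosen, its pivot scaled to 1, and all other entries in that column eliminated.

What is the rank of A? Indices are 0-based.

rank = 4

[1] R0 /= 4  ⇒  (1, 6, 2, 1)
     R1 -= 4·R0  ⇒  (0, 5, 2, 4)
     R2 -= 5·R0  ⇒  (0, 1, 6, 1)
     R3 -= 3·R0  ⇒  (0, 6, 3, 1)
[2] R1 /= 5  ⇒  (0, 1, 6, 5)
     R0 -= 6·R1  ⇒  (1, 0, 1, 6)
     R2 -= 1·R1  ⇒  (0, 0, 0, 3)
     R3 -= 6·R1  ⇒  (0, 0, 2, 6)
[3] R2 <-> R3
[3] R2 /= 2  ⇒  (0, 0, 1, 3)
     R0 -= 1·R2  ⇒  (1, 0, 0, 3)
     R1 -= 6·R2  ⇒  (0, 1, 0, 1)
[4] R3 /= 3  ⇒  (0, 0, 0, 1)
     R0 -= 3·R3  ⇒  (1, 0, 0, 0)
     R1 -= 1·R3  ⇒  (0, 1, 0, 0)
     R2 -= 3·R3  ⇒  (0, 0, 1, 0)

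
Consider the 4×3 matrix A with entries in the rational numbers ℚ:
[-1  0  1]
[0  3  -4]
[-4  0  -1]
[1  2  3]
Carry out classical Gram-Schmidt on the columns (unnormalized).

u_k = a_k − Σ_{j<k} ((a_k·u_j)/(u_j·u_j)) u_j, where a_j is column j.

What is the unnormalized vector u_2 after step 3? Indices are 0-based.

Step 1: u_0 = a_0 = (-1, 0, -4, 1).
Step 2: u_1 = a_1 − (1/9)·u_0 = (1/9, 3, 4/9, 17/9).
Step 3: u_2 = a_2 − (1/3)·u_0 − (-12/23)·u_1 = (32/23, -56/23, 13/23, 84/23).

u_2 = (32/23, -56/23, 13/23, 84/23)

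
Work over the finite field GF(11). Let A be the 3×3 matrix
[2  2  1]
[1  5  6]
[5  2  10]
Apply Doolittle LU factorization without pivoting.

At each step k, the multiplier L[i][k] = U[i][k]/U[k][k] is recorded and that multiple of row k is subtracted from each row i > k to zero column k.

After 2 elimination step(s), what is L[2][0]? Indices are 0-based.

L[2][0] = 8

Step 1: pivot at (0,0) is 2.
  row1 ← row1 − (6)·row0  ⇒  L[1][0]=6, U row1=(0, 4, 0)
  row2 ← row2 − (8)·row0  ⇒  L[2][0]=8, U row2=(0, 8, 2)
Step 2: pivot at (1,1) is 4.
  row2 ← row2 − (2)·row1  ⇒  L[2][1]=2, U row2=(0, 0, 2)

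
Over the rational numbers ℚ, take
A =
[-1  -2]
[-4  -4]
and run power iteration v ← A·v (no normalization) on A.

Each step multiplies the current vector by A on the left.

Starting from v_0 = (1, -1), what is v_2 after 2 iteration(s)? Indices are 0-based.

v_0 = (1, -1).
v_1 = A·v_0 = (1, 0).
v_2 = A·v_1 = (-1, -4).

v_2 = (-1, -4)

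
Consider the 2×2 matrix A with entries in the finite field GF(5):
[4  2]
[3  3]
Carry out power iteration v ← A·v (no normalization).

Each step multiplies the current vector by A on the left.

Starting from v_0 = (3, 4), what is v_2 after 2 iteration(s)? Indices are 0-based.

v_0 = (3, 4).
v_1 = A·v_0 = (0, 1).
v_2 = A·v_1 = (2, 3).

v_2 = (2, 3)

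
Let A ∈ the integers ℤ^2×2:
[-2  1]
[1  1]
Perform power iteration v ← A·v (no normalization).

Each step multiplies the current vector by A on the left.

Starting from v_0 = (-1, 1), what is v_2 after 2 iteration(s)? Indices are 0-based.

v_0 = (-1, 1).
v_1 = A·v_0 = (3, 0).
v_2 = A·v_1 = (-6, 3).

v_2 = (-6, 3)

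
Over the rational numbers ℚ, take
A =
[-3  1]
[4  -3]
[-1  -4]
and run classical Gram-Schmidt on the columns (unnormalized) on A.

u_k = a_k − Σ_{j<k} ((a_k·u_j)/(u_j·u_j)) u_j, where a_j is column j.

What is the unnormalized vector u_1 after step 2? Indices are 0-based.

Step 1: u_0 = a_0 = (-3, 4, -1).
Step 2: u_1 = a_1 − (-11/26)·u_0 = (-7/26, -17/13, -115/26).

u_1 = (-7/26, -17/13, -115/26)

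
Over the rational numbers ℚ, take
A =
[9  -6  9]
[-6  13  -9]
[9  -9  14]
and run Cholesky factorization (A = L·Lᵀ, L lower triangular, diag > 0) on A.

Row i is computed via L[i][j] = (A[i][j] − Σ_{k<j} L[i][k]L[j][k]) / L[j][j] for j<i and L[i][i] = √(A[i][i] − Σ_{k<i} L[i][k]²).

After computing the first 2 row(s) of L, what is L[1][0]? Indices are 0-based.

L[1][0] = -2

Step 1: L[0][0] = √(9) = 3.
  L[1][0] = (-6) / L[0][0] = -2.
Step 2: L[1][1] = √(9) = 3.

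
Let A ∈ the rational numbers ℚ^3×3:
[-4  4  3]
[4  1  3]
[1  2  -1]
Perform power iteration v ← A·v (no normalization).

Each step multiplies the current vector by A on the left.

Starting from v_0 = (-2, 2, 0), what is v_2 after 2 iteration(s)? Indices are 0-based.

v_2 = (-82, 64, 2)

v_0 = (-2, 2, 0).
v_1 = A·v_0 = (16, -6, 2).
v_2 = A·v_1 = (-82, 64, 2).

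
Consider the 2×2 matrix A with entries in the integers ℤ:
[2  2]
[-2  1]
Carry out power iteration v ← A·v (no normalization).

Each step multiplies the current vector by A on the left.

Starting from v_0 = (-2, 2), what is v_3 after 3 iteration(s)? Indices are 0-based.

v_0 = (-2, 2).
v_1 = A·v_0 = (0, 6).
v_2 = A·v_1 = (12, 6).
v_3 = A·v_2 = (36, -18).

v_3 = (36, -18)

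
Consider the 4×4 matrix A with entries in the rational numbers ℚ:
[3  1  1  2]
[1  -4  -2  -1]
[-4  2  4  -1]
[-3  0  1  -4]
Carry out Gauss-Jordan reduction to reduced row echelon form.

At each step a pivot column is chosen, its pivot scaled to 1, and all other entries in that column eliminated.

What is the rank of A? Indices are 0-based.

pivot(0,0)=3: scale R0 → (1, 1/3, 1/3, 2/3)
  clear (1,0): R1 −= (1)R0 → (0, -13/3, -7/3, -5/3)
  clear (2,0): R2 −= (-4)R0 → (0, 10/3, 16/3, 5/3)
  clear (3,0): R3 −= (-3)R0 → (0, 1, 2, -2)
pivot(1,1)=-13/3: scale R1 → (0, 1, 7/13, 5/13)
  clear (0,1): R0 −= (1/3)R1 → (1, 0, 2/13, 7/13)
  clear (2,1): R2 −= (10/3)R1 → (0, 0, 46/13, 5/13)
  clear (3,1): R3 −= (1)R1 → (0, 0, 19/13, -31/13)
pivot(2,2)=46/13: scale R2 → (0, 0, 1, 5/46)
  clear (0,2): R0 −= (2/13)R2 → (1, 0, 0, 12/23)
  clear (1,2): R1 −= (7/13)R2 → (0, 1, 0, 15/46)
  clear (3,2): R3 −= (19/13)R2 → (0, 0, 0, -117/46)
pivot(3,3)=-117/46: scale R3 → (0, 0, 0, 1)
  clear (0,3): R0 −= (12/23)R3 → (1, 0, 0, 0)
  clear (1,3): R1 −= (15/46)R3 → (0, 1, 0, 0)
  clear (2,3): R2 −= (5/46)R3 → (0, 0, 1, 0)

rank = 4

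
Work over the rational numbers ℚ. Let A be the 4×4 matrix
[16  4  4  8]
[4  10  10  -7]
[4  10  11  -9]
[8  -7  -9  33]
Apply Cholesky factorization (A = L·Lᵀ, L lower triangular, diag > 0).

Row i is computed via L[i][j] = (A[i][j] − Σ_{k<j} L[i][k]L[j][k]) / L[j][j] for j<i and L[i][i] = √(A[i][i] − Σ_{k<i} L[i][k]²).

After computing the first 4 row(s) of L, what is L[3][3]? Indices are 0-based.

L[3][3] = 4

Step 1: L[0][0] = √(16) = 4.
  L[1][0] = (4) / L[0][0] = 1.
Step 2: L[1][1] = √(9) = 3.
  L[2][0] = (4) / L[0][0] = 1.
  L[2][1] = (9) / L[1][1] = 3.
Step 3: L[2][2] = √(1) = 1.
  L[3][0] = (8) / L[0][0] = 2.
  L[3][1] = (-9) / L[1][1] = -3.
  L[3][2] = (-2) / L[2][2] = -2.
Step 4: L[3][3] = √(16) = 4.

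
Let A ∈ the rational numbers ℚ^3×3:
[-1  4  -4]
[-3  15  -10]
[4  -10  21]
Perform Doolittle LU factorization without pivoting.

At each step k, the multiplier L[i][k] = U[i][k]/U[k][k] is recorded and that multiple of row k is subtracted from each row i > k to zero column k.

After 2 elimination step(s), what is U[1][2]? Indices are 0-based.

U[1][2] = 2

[col 0] pivot -1
  R1 -= 3*R0 → (0, 3, 2)  (L[1][0] := 3)
  R2 -= -4*R0 → (0, 6, 5)  (L[2][0] := -4)
[col 1] pivot 3
  R2 -= 2*R1 → (0, 0, 1)  (L[2][1] := 2)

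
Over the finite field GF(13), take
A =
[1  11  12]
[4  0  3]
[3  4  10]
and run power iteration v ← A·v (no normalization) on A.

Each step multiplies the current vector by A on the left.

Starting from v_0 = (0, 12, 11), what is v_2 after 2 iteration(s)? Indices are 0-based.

v_2 = (1, 9, 8)

v_0 = (0, 12, 11).
v_1 = A·v_0 = (4, 7, 2).
v_2 = A·v_1 = (1, 9, 8).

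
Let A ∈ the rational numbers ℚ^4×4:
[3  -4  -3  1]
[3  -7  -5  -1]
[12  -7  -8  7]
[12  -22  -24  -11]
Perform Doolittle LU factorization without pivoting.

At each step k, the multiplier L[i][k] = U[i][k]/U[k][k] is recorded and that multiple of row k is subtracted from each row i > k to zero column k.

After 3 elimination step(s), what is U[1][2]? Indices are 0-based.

k=0: U[0][0]=3
  eliminate (1,0): mult=1, new row 1: (0, -3, -2, -2); set L[1][0]=1
  eliminate (2,0): mult=4, new row 2: (0, 9, 4, 3); set L[2][0]=4
  eliminate (3,0): mult=4, new row 3: (0, -6, -12, -15); set L[3][0]=4
k=1: U[1][1]=-3
  eliminate (2,1): mult=-3, new row 2: (0, 0, -2, -3); set L[2][1]=-3
  eliminate (3,1): mult=2, new row 3: (0, 0, -8, -11); set L[3][1]=2
k=2: U[2][2]=-2
  eliminate (3,2): mult=4, new row 3: (0, 0, 0, 1); set L[3][2]=4

U[1][2] = -2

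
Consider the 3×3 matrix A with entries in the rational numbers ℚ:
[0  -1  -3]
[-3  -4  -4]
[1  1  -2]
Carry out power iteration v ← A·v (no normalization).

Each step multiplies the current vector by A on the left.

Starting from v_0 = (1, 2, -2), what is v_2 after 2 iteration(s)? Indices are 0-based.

v_0 = (1, 2, -2).
v_1 = A·v_0 = (4, -3, 7).
v_2 = A·v_1 = (-18, -28, -13).

v_2 = (-18, -28, -13)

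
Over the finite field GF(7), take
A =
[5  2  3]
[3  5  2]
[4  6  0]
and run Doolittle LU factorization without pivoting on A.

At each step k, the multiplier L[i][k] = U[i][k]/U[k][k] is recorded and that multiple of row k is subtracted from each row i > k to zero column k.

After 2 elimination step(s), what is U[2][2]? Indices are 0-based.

U[2][2] = 4

Step 1: pivot at (0,0) is 5.
  row1 ← row1 − (2)·row0  ⇒  L[1][0]=2, U row1=(0, 1, 3)
  row2 ← row2 − (5)·row0  ⇒  L[2][0]=5, U row2=(0, 3, 6)
Step 2: pivot at (1,1) is 1.
  row2 ← row2 − (3)·row1  ⇒  L[2][1]=3, U row2=(0, 0, 4)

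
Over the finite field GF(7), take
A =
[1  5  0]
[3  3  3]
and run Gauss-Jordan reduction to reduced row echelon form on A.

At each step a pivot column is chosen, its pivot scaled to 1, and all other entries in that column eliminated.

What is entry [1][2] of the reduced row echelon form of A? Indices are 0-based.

pivot(0,0)=1: scale R0 → (1, 5, 0)
  clear (1,0): R1 −= (3)R0 → (0, 2, 3)
pivot(1,1)=2: scale R1 → (0, 1, 5)
  clear (0,1): R0 −= (5)R1 → (1, 0, 3)

M[1][2] = 5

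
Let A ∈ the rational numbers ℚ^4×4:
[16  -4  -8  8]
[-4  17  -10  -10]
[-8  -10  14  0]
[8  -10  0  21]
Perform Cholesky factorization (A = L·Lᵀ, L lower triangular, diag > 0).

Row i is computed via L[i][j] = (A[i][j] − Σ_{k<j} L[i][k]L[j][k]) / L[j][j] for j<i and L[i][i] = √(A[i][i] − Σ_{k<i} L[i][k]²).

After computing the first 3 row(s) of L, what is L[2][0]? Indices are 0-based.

L[2][0] = -2

Step 1: L[0][0] = √(16) = 4.
  L[1][0] = (-4) / L[0][0] = -1.
Step 2: L[1][1] = √(16) = 4.
  L[2][0] = (-8) / L[0][0] = -2.
  L[2][1] = (-12) / L[1][1] = -3.
Step 3: L[2][2] = √(1) = 1.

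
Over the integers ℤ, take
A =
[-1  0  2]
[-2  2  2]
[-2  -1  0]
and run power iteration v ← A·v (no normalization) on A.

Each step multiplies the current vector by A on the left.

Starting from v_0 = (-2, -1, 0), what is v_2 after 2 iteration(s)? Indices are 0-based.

v_2 = (8, 10, -6)

v_0 = (-2, -1, 0).
v_1 = A·v_0 = (2, 2, 5).
v_2 = A·v_1 = (8, 10, -6).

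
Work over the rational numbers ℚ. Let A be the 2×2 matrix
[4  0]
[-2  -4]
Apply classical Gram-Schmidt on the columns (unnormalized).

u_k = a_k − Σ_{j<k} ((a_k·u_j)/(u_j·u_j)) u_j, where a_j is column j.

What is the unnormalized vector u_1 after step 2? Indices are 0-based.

u_1 = (-8/5, -16/5)

Step 1: u_0 = a_0 = (4, -2).
Step 2: u_1 = a_1 − (2/5)·u_0 = (-8/5, -16/5).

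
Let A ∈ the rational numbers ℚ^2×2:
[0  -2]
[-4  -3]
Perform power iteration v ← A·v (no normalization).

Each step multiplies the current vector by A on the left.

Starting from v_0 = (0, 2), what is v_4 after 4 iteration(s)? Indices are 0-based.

v_4 = (300, 722)

v_0 = (0, 2).
v_1 = A·v_0 = (-4, -6).
v_2 = A·v_1 = (12, 34).
v_3 = A·v_2 = (-68, -150).
v_4 = A·v_3 = (300, 722).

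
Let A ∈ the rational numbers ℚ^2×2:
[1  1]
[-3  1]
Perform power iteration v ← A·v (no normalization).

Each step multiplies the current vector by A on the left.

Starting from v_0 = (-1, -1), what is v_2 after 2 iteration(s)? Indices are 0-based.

v_0 = (-1, -1).
v_1 = A·v_0 = (-2, 2).
v_2 = A·v_1 = (0, 8).

v_2 = (0, 8)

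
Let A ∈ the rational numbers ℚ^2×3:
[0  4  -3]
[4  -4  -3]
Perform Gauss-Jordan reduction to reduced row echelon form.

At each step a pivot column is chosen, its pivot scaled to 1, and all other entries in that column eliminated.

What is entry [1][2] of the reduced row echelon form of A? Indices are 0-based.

M[1][2] = -3/4

pivot(0,0): swap R0↔R1
pivot(0,0)=4: scale R0 → (1, -1, -3/4)
pivot(1,1)=4: scale R1 → (0, 1, -3/4)
  clear (0,1): R0 −= (-1)R1 → (1, 0, -3/2)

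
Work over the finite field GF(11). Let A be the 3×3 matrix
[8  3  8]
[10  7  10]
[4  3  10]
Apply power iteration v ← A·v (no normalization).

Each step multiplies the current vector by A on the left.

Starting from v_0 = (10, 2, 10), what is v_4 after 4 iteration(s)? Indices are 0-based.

v_4 = (10, 7, 0)

v_0 = (10, 2, 10).
v_1 = A·v_0 = (1, 5, 3).
v_2 = A·v_1 = (3, 9, 5).
v_3 = A·v_2 = (3, 0, 1).
v_4 = A·v_3 = (10, 7, 0).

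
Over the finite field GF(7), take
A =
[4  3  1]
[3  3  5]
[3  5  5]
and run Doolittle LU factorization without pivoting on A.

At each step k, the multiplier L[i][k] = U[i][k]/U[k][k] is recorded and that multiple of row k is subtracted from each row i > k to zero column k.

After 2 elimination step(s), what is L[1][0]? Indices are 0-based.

L[1][0] = 6

Step 1: pivot at (0,0) is 4.
  row1 ← row1 − (6)·row0  ⇒  L[1][0]=6, U row1=(0, 6, 6)
  row2 ← row2 − (6)·row0  ⇒  L[2][0]=6, U row2=(0, 1, 6)
Step 2: pivot at (1,1) is 6.
  row2 ← row2 − (6)·row1  ⇒  L[2][1]=6, U row2=(0, 0, 5)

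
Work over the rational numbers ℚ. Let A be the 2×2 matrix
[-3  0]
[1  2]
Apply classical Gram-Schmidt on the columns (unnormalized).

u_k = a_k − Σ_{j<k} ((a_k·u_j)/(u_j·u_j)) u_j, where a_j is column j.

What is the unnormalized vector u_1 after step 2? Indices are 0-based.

u_1 = (3/5, 9/5)

Step 1: u_0 = a_0 = (-3, 1).
Step 2: u_1 = a_1 − (1/5)·u_0 = (3/5, 9/5).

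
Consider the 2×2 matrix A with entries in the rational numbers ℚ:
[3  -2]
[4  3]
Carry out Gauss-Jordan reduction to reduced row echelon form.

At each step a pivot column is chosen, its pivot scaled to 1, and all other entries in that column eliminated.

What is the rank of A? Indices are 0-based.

[1] R0 /= 3  ⇒  (1, -2/3)
     R1 -= 4·R0  ⇒  (0, 17/3)
[2] R1 /= 17/3  ⇒  (0, 1)
     R0 -= -2/3·R1  ⇒  (1, 0)

rank = 2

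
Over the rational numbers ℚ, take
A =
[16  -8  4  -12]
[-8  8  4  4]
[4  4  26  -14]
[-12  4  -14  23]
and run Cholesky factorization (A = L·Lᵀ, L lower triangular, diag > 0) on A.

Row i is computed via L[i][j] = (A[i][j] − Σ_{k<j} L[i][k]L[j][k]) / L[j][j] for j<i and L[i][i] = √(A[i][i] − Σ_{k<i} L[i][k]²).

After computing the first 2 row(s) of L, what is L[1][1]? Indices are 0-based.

Step 1: L[0][0] = √(16) = 4.
  L[1][0] = (-8) / L[0][0] = -2.
Step 2: L[1][1] = √(4) = 2.

L[1][1] = 2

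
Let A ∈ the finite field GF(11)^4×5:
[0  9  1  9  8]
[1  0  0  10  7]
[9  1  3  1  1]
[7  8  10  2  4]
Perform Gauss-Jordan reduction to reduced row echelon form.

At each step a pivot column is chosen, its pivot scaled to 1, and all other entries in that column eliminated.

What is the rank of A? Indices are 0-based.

rank = 4

step 1: exchange rows 0,1
step 1: normalize row 0 (÷1) = (1, 0, 0, 10, 7)
  row 2: subtract 9×row0 = (0, 1, 3, 10, 4)
  row 3: subtract 7×row0 = (0, 8, 10, 9, 10)
step 2: normalize row 1 (÷9) = (0, 1, 5, 1, 7)
  row 2: subtract 1×row1 = (0, 0, 9, 9, 8)
  row 3: subtract 8×row1 = (0, 0, 3, 1, 9)
step 3: normalize row 2 (÷9) = (0, 0, 1, 1, 7)
  row 1: subtract 5×row2 = (0, 1, 0, 7, 5)
  row 3: subtract 3×row2 = (0, 0, 0, 9, 10)
step 4: normalize row 3 (÷9) = (0, 0, 0, 1, 6)
  row 0: subtract 10×row3 = (1, 0, 0, 0, 2)
  row 1: subtract 7×row3 = (0, 1, 0, 0, 7)
  row 2: subtract 1×row3 = (0, 0, 1, 0, 1)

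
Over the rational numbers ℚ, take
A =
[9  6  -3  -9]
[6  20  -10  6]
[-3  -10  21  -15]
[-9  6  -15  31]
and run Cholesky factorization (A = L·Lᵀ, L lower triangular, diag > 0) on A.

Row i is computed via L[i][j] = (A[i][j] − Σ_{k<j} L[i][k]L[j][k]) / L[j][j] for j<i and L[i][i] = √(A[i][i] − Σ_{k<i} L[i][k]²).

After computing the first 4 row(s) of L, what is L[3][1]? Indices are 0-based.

L[3][1] = 3

Step 1: L[0][0] = √(9) = 3.
  L[1][0] = (6) / L[0][0] = 2.
Step 2: L[1][1] = √(16) = 4.
  L[2][0] = (-3) / L[0][0] = -1.
  L[2][1] = (-8) / L[1][1] = -2.
Step 3: L[2][2] = √(16) = 4.
  L[3][0] = (-9) / L[0][0] = -3.
  L[3][1] = (12) / L[1][1] = 3.
  L[3][2] = (-12) / L[2][2] = -3.
Step 4: L[3][3] = √(4) = 2.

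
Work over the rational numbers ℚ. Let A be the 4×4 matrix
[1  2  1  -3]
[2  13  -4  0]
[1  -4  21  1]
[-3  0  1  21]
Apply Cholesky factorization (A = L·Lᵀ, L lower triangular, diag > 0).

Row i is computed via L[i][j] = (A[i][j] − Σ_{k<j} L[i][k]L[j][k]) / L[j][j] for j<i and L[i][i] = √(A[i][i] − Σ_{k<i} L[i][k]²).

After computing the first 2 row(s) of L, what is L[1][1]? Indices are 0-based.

Step 1: L[0][0] = √(1) = 1.
  L[1][0] = (2) / L[0][0] = 2.
Step 2: L[1][1] = √(9) = 3.

L[1][1] = 3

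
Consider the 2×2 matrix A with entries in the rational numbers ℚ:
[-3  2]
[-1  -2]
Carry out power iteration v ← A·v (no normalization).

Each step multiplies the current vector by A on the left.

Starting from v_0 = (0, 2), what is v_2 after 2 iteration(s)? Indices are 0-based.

v_2 = (-20, 4)

v_0 = (0, 2).
v_1 = A·v_0 = (4, -4).
v_2 = A·v_1 = (-20, 4).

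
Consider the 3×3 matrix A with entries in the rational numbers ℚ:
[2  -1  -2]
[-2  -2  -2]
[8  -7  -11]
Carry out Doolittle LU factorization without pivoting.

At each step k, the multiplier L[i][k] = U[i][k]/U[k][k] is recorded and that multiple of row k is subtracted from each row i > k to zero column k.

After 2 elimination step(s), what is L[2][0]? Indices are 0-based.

[col 0] pivot 2
  R1 -= -1*R0 → (0, -3, -4)  (L[1][0] := -1)
  R2 -= 4*R0 → (0, -3, -3)  (L[2][0] := 4)
[col 1] pivot -3
  R2 -= 1*R1 → (0, 0, 1)  (L[2][1] := 1)

L[2][0] = 4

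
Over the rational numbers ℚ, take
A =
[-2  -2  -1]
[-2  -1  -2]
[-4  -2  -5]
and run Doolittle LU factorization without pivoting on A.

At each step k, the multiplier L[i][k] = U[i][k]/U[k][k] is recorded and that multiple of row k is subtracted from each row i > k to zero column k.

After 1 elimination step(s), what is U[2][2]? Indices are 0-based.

U[2][2] = -3

[col 0] pivot -2
  R1 -= 1*R0 → (0, 1, -1)  (L[1][0] := 1)
  R2 -= 2*R0 → (0, 2, -3)  (L[2][0] := 2)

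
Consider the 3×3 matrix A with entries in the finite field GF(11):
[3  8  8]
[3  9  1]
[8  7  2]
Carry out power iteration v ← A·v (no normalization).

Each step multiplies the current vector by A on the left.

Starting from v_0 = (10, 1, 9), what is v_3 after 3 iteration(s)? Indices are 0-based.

v_0 = (10, 1, 9).
v_1 = A·v_0 = (0, 4, 6).
v_2 = A·v_1 = (3, 9, 7).
v_3 = A·v_2 = (5, 9, 2).

v_3 = (5, 9, 2)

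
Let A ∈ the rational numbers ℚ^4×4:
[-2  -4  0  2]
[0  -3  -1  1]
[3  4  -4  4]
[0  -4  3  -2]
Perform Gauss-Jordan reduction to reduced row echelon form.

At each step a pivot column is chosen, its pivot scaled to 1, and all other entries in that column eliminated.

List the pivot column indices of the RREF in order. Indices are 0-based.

pivot columns: 0, 1, 2, 3

[1] R0 /= -2  ⇒  (1, 2, 0, -1)
     R2 -= 3·R0  ⇒  (0, -2, -4, 7)
[2] R1 /= -3  ⇒  (0, 1, 1/3, -1/3)
     R0 -= 2·R1  ⇒  (1, 0, -2/3, -1/3)
     R2 -= -2·R1  ⇒  (0, 0, -10/3, 19/3)
     R3 -= -4·R1  ⇒  (0, 0, 13/3, -10/3)
[3] R2 /= -10/3  ⇒  (0, 0, 1, -19/10)
     R0 -= -2/3·R2  ⇒  (1, 0, 0, -8/5)
     R1 -= 1/3·R2  ⇒  (0, 1, 0, 3/10)
     R3 -= 13/3·R2  ⇒  (0, 0, 0, 49/10)
[4] R3 /= 49/10  ⇒  (0, 0, 0, 1)
     R0 -= -8/5·R3  ⇒  (1, 0, 0, 0)
     R1 -= 3/10·R3  ⇒  (0, 1, 0, 0)
     R2 -= -19/10·R3  ⇒  (0, 0, 1, 0)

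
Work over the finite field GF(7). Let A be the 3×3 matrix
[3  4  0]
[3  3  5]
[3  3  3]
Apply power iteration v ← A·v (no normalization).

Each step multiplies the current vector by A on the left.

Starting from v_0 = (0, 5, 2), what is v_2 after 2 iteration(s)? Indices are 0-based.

v_0 = (0, 5, 2).
v_1 = A·v_0 = (6, 4, 0).
v_2 = A·v_1 = (6, 2, 2).

v_2 = (6, 2, 2)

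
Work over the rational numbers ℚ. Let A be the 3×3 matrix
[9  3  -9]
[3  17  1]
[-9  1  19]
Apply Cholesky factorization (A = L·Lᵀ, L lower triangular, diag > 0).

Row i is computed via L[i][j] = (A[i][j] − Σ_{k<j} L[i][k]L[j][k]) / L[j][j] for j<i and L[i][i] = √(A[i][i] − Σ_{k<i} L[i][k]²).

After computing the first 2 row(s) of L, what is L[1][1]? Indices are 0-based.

Step 1: L[0][0] = √(9) = 3.
  L[1][0] = (3) / L[0][0] = 1.
Step 2: L[1][1] = √(16) = 4.

L[1][1] = 4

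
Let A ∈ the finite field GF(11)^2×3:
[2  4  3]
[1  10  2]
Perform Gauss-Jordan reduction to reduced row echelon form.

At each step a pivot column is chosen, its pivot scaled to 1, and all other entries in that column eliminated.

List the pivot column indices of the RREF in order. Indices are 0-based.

pivot(0,0)=2: scale R0 → (1, 2, 7)
  clear (1,0): R1 −= (1)R0 → (0, 8, 6)
pivot(1,1)=8: scale R1 → (0, 1, 9)
  clear (0,1): R0 −= (2)R1 → (1, 0, 0)

pivot columns: 0, 1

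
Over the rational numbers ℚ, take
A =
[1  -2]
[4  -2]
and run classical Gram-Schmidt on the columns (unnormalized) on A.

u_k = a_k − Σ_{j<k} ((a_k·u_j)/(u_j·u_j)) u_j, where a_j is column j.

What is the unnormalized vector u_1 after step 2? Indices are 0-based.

u_1 = (-24/17, 6/17)

Step 1: u_0 = a_0 = (1, 4).
Step 2: u_1 = a_1 − (-10/17)·u_0 = (-24/17, 6/17).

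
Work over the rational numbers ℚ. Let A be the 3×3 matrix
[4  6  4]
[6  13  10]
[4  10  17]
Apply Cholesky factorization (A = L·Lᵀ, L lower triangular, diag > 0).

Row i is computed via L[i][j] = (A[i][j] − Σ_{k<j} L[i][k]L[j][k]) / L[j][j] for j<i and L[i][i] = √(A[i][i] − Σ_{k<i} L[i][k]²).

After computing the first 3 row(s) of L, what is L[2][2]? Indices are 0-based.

L[2][2] = 3

Step 1: L[0][0] = √(4) = 2.
  L[1][0] = (6) / L[0][0] = 3.
Step 2: L[1][1] = √(4) = 2.
  L[2][0] = (4) / L[0][0] = 2.
  L[2][1] = (4) / L[1][1] = 2.
Step 3: L[2][2] = √(9) = 3.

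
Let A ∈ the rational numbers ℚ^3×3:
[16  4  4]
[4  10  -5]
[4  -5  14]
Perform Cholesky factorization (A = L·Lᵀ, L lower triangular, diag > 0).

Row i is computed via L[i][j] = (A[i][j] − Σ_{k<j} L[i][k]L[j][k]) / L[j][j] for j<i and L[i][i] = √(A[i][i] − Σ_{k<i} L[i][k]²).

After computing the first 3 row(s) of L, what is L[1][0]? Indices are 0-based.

L[1][0] = 1

Step 1: L[0][0] = √(16) = 4.
  L[1][0] = (4) / L[0][0] = 1.
Step 2: L[1][1] = √(9) = 3.
  L[2][0] = (4) / L[0][0] = 1.
  L[2][1] = (-6) / L[1][1] = -2.
Step 3: L[2][2] = √(9) = 3.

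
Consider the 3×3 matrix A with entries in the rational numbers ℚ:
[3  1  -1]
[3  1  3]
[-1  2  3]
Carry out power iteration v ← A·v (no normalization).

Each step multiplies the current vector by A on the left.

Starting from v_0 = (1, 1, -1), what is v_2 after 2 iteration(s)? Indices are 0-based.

v_2 = (18, 10, -9)

v_0 = (1, 1, -1).
v_1 = A·v_0 = (5, 1, -2).
v_2 = A·v_1 = (18, 10, -9).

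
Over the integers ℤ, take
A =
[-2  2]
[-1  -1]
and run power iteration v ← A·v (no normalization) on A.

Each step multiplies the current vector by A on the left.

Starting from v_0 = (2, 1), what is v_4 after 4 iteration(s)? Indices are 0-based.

v_4 = (-34, -11)

v_0 = (2, 1).
v_1 = A·v_0 = (-2, -3).
v_2 = A·v_1 = (-2, 5).
v_3 = A·v_2 = (14, -3).
v_4 = A·v_3 = (-34, -11).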